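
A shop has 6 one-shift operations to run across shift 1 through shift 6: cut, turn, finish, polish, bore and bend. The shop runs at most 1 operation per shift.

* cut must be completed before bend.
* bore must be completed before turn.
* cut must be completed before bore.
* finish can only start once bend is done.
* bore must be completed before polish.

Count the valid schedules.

20

Splitting on turn: it can be shift 3 (3), shift 4 (5), shift 5 (6), shift 6 (6). Listing each branch's schedules as (cut, finish, polish, bore, bend) by shift number:
turn=shift 3: (1,5,6,2,4) (1,6,4,2,5) (1,6,5,2,4) — 3.
turn=shift 4: (1,5,6,2,3) (1,5,6,3,2) (1,6,3,2,5) (1,6,5,2,3) (1,6,5,3,2) — 5.
turn=shift 5: (1,3,6,4,2) (1,4,6,2,3) (1,4,6,3,2) (1,6,3,2,4) (1,6,4,2,3) (1,6,4,3,2) — 6.
turn=shift 6: (1,3,5,4,2) (1,4,5,2,3) (1,4,5,3,2) (1,5,3,2,4) (1,5,4,2,3) (1,5,4,3,2) — 6.
Summing: 3 + 5 + 6 + 6 = 20.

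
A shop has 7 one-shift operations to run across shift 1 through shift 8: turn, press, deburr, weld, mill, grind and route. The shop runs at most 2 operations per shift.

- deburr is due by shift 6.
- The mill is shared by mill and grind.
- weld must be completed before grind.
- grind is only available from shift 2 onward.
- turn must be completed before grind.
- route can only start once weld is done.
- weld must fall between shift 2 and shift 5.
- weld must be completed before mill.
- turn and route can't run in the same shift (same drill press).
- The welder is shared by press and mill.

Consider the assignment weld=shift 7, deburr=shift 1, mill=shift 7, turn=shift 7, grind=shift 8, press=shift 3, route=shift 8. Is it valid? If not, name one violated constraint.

No — it violates: The shop runs at most 2 operations per shift

deburr is due by shift 6 — holds.
route can only start once weld is done — holds.
The shop runs at most 2 operations per shift — violated.
turn and route can't run in the same shift (same drill press) — holds.
The mill is shared by mill and grind — holds.
grind is only available from shift 2 onward — holds.
weld must be completed before mill — violated.
weld must be completed before grind — holds.
The welder is shared by press and mill — holds.
turn must be completed before grind — holds.
weld must fall between shift 2 and shift 5 — violated.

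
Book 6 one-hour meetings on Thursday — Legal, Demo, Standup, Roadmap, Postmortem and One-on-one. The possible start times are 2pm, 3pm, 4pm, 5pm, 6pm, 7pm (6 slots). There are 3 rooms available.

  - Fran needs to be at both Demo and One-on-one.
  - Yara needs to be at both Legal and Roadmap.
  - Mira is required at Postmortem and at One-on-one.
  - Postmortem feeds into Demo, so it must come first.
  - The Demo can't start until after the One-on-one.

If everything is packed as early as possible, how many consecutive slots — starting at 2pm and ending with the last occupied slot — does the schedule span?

3 slots

The precedence chain requires at least 2 distinct slots.
With at most 3 per slot and 6 meetings, at least 2 slots are needed.
Could 2 slots be enough, i.e. nothing placed later than 3pm? No: Demo must come after One-on-one (at 2pm or later) → {3pm}; One-on-one must come before Demo (at 3pm or earlier) → {2pm}; Postmortem must come before Demo (at 3pm or earlier) → {2pm}; One-on-one can't share with Postmortem (2pm) → nothing is left.
So 2 slots is not enough.
3 works (last occupied slot: 4pm): for example Postmortem in 2pm; One-on-one in 3pm; Standup in 2pm; Demo in 4pm; Roadmap in 3pm; Legal in 2pm.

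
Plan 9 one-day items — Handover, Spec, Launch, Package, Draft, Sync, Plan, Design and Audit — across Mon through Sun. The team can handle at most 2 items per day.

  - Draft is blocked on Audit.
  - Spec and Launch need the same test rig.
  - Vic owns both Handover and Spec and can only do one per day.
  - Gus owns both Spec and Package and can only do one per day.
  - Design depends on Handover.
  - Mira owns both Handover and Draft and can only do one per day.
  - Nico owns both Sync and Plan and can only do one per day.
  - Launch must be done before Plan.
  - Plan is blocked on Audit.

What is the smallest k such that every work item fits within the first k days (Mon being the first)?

The precedence chain requires at least 2 distinct days.
With at most 2 per day and 9 work items, at least 5 days are needed.
5 works (last occupied day: Fri): for example Handover in Tue; Design in Wed; Launch in Mon; Draft in Wed; Audit in Mon; Plan in Tue; Sync in Thu; Package in Fri; Spec in Thu.

5 days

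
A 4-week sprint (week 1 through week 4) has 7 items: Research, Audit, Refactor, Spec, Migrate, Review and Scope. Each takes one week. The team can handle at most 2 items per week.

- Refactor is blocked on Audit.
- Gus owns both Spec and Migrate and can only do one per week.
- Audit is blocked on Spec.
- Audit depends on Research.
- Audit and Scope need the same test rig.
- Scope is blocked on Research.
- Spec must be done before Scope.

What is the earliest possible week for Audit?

Precedence pushes Audit to at least week 2; downstream work caps Audit at week 3.
Audit at week 2 is achievable: Refactor in week 3; Scope in week 3; Spec in week 1; Migrate in week 2; Review in week 4; Audit in week 2; Research in week 1.

week 2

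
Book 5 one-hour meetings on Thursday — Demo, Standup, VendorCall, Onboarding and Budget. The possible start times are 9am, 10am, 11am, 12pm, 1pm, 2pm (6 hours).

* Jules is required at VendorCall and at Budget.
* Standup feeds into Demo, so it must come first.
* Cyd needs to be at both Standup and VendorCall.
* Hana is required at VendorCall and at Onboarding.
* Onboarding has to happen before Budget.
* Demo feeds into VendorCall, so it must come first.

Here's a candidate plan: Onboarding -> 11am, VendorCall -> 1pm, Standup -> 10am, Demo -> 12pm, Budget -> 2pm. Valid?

Yes, all constraints hold

Jules is required at VendorCall and at Budget — holds.
Hana is required at VendorCall and at Onboarding — holds.
Standup feeds into Demo, so it must come first — holds.
Demo feeds into VendorCall, so it must come first — holds.
Onboarding has to happen before Budget — holds.
Cyd needs to be at both Standup and VendorCall — holds.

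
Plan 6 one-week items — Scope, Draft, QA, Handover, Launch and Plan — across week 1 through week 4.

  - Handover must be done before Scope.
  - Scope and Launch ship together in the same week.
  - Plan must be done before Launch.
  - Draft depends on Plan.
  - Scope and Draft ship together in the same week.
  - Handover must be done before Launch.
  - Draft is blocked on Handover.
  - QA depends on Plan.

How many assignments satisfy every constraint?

31

Splitting on Scope: it can be week 2 (3), week 3 (10), week 4 (18). Listing each branch's schedules as (Draft, QA, Handover, Launch, Plan) by week number:
Scope=week 2: (2,2,1,2,1) (2,3,1,2,1) (2,4,1,2,1) — 3.
Scope=week 3: (3,2,1,3,1) (3,2,2,3,1) (3,3,1,3,1) (3,3,1,3,2) (3,3,2,3,1) (3,3,2,3,2) (3,4,1,3,1) (3,4,1,3,2) (3,4,2,3,1) (3,4,2,3,2) — 10.
Scope=week 4: (4,2,1,4,1) (4,2,2,4,1) (4,2,3,4,1) (4,3,1,4,1) (4,3,1,4,2) (4,3,2,4,1) (4,3,2,4,2) (4,3,3,4,1) (4,3,3,4,2) (4,4,1,4,1) (4,4,1,4,2) (4,4,1,4,3) (4,4,2,4,1) (4,4,2,4,2) (4,4,2,4,3) (4,4,3,4,1) (4,4,3,4,2) (4,4,3,4,3) — 18.
Summing: 3 + 10 + 18 = 31.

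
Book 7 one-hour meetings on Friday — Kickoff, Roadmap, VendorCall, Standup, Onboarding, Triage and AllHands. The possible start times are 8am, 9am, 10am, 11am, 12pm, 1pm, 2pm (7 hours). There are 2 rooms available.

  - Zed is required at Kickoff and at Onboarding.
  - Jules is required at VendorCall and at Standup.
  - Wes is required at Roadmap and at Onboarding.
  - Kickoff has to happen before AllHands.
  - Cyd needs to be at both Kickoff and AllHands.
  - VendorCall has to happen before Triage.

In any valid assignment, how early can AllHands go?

Precedence pushes AllHands to at least 9am.
AllHands at 9am is achievable: Roadmap -> 10am; Triage -> 9am; VendorCall -> 8am; Onboarding -> 11am; AllHands -> 9am; Kickoff -> 8am; Standup -> 10am.

9am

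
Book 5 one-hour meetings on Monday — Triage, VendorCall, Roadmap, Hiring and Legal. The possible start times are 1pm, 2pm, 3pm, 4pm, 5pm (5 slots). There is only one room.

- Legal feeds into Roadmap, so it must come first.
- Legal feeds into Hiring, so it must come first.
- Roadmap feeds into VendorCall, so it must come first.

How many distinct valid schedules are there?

15

Splitting on Triage: it can be 1pm (3), 2pm (3), 3pm (3), 4pm (3), 5pm (3). Listing each branch's schedules as (VendorCall, Roadmap, Hiring, Legal):
Triage=1pm: (4pm,3pm,5pm,2pm) (5pm,3pm,4pm,2pm) (5pm,4pm,3pm,2pm) — 3.
Triage=2pm: (4pm,3pm,5pm,1pm) (5pm,3pm,4pm,1pm) (5pm,4pm,3pm,1pm) — 3.
Triage=3pm: (4pm,2pm,5pm,1pm) (5pm,2pm,4pm,1pm) (5pm,4pm,2pm,1pm) — 3.
Triage=4pm: (3pm,2pm,5pm,1pm) (5pm,2pm,3pm,1pm) (5pm,3pm,2pm,1pm) — 3.
Triage=5pm: (3pm,2pm,4pm,1pm) (4pm,2pm,3pm,1pm) (4pm,3pm,2pm,1pm) — 3.
Summing: 3 + 3 + 3 + 3 + 3 = 15.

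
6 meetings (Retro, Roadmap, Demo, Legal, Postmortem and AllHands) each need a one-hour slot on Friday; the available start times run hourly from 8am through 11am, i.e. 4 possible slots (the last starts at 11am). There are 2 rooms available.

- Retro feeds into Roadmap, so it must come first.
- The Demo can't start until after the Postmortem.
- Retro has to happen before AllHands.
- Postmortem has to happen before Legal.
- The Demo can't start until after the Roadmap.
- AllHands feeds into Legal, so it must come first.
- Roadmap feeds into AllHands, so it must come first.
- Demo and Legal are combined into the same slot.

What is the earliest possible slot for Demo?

Demo must be in the same slot as Legal, which can't be before 11am, so Demo is at least 11am.
Demo at 11am is achievable: Postmortem -> 8am, Roadmap -> 9am, Demo -> 11am, Legal -> 11am, AllHands -> 10am, Retro -> 8am.

11am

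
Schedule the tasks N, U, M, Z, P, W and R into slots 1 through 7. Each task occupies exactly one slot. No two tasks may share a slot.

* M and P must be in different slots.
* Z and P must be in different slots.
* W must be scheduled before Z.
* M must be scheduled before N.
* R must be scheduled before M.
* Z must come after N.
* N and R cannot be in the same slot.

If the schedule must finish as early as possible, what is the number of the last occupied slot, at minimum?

7

The precedence chain requires at least 4 distinct slots.
With at most 1 per slot and 7 tasks, at least 7 slots are needed.
7 works (last occupied slot: 7): for example R -> 1; U -> 6; Z -> 5; M -> 2; W -> 4; N -> 3; P -> 7.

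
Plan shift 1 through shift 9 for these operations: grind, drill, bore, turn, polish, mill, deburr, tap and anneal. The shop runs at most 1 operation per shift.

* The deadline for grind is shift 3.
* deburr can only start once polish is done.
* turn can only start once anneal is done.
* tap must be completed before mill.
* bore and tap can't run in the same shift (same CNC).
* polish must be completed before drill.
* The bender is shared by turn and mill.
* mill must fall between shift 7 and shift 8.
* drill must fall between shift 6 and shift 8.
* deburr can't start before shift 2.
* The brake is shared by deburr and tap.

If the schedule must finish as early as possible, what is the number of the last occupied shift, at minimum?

9

The precedence chain requires at least 2 distinct shifts.
With at most 1 per shift and 9 operations, at least 9 shifts are needed.
mill can't be placed before shift 7, so the schedule must run through at least shift 7.
9 works (last occupied shift: shift 9): for example anneal in shift 5; drill in shift 6; turn in shift 8; polish in shift 2; deburr in shift 3; mill in shift 7; grind in shift 1; tap in shift 4; bore in shift 9.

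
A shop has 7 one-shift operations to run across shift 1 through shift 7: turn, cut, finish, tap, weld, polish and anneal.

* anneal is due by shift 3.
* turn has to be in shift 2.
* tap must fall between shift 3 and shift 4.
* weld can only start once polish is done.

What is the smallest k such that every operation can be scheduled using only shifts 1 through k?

The precedence chain requires at least 2 distinct shifts.
tap can't be placed before shift 3, so the schedule must run through at least shift 3.
3 works (last occupied shift: shift 3): for example polish in shift 1; cut in shift 1; finish in shift 1; weld in shift 2; tap in shift 3; anneal in shift 1; turn in shift 2.

3 shifts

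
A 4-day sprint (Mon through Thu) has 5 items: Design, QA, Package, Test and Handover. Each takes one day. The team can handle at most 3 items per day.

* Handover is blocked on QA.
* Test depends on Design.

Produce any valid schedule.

Handover=Tue, Package=Mon, Design=Mon, QA=Mon, Test=Tue

Checking: Design(Mon) before Test(Tue); QA(Mon) before Handover(Tue); max 3 per day (cap 3).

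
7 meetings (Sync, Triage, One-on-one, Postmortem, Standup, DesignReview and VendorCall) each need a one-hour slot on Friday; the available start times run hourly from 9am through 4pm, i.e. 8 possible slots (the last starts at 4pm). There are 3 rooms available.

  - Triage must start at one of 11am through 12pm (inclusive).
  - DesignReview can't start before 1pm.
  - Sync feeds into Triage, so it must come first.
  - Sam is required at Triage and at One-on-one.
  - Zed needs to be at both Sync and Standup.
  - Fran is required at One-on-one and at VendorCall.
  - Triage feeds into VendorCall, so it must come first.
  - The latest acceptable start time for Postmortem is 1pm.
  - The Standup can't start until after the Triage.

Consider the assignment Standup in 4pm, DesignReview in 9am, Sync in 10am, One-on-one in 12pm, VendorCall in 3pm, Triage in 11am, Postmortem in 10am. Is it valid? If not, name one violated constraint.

No — it violates: DesignReview can't start before 1pm

Triage feeds into VendorCall, so it must come first — holds.
Zed needs to be at both Sync and Standup — holds.
The Standup can't start until after the Triage — holds.
Triage must start at one of 11am through 12pm (inclusive) — holds.
There are 3 rooms available — holds.
Sam is required at Triage and at One-on-one — holds.
Sync feeds into Triage, so it must come first — holds.
Fran is required at One-on-one and at VendorCall — holds.
DesignReview can't start before 1pm — violated.
The latest acceptable start time for Postmortem is 1pm — holds.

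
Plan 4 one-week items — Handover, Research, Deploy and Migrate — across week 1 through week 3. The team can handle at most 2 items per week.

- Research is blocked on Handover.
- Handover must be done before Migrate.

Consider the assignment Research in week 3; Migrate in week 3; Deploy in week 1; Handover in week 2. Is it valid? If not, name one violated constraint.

Research is blocked on Handover — holds.
The team can handle at most 2 items per week — holds.
Handover must be done before Migrate — holds.

Valid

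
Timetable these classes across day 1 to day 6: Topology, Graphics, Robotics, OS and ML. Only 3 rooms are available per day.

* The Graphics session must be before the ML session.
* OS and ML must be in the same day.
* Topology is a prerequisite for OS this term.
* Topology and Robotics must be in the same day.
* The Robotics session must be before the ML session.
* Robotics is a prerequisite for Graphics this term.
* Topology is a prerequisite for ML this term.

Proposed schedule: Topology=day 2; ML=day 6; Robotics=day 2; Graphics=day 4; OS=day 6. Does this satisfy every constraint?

Robotics is a prerequisite for Graphics this term — holds.
Topology is a prerequisite for OS this term — holds.
OS and ML must be in the same day — holds.
The Graphics session must be before the ML session — holds.
The Robotics session must be before the ML session — holds.
Topology and Robotics must be in the same day — holds.
Only 3 rooms are available per day — holds.
Topology is a prerequisite for ML this term — holds.

Yes, all constraints hold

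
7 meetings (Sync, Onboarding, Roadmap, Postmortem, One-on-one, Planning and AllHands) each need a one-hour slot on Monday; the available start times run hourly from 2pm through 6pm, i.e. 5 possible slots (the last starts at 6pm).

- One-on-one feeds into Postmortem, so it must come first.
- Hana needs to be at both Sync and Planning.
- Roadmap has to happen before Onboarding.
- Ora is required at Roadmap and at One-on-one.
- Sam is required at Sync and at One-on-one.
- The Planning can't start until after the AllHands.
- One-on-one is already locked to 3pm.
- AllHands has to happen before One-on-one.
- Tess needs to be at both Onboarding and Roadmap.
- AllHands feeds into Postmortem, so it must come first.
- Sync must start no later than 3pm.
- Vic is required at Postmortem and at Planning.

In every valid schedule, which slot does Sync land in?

2pm

Sync's window is 2pm–3pm.
One-on-one is fixed at 3pm, and Sync can't share a slot with One-on-one.
So Sync must be 2pm.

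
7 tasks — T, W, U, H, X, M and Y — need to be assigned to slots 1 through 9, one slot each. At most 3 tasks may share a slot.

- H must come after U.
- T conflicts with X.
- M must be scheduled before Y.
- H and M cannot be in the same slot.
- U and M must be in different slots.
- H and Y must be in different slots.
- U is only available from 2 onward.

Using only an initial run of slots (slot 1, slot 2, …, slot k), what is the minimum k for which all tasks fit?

3 slots

The precedence chain requires at least 2 distinct slots.
With at most 3 per slot and 7 tasks, at least 3 slots are needed.
Propagating the time windows through the other constraints, H can't land before 3, so the schedule must run through at least slot 3.
3 works (last occupied slot: 3): for example T in 1, W in 1, H in 3, U in 2, Y in 2, M in 1, X in 2.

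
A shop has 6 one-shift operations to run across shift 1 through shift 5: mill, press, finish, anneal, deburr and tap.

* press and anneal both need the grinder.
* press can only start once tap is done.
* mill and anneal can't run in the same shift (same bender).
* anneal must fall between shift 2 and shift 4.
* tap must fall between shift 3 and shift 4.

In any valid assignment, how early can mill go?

shift 1

mill at shift 1 is achievable: deburr -> shift 1, anneal -> shift 2, finish -> shift 1, tap -> shift 3, press -> shift 4, mill -> shift 1.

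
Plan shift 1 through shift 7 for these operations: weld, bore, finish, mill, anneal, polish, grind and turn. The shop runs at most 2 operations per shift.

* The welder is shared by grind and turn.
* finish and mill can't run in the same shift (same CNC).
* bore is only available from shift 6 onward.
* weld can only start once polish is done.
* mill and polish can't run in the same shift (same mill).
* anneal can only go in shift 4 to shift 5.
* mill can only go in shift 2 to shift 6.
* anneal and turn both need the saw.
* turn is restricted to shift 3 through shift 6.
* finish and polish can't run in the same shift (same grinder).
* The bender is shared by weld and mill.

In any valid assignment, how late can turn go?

shift 6

Turn is available from shift 3; turn's own window allows nothing later than shift 6.
turn at shift 6 is achievable: anneal=shift 4, grind=shift 1, polish=shift 1, weld=shift 3, turn=shift 6, bore=shift 6, finish=shift 3, mill=shift 2.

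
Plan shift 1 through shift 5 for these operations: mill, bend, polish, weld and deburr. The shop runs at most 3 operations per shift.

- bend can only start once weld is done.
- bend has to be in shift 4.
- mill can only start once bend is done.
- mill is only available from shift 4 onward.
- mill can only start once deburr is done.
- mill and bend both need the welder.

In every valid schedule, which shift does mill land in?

mill's window is shift 4–shift 5.
bend is fixed at shift 4, and mill can't share a shift with bend.
So mill must be shift 5.

shift 5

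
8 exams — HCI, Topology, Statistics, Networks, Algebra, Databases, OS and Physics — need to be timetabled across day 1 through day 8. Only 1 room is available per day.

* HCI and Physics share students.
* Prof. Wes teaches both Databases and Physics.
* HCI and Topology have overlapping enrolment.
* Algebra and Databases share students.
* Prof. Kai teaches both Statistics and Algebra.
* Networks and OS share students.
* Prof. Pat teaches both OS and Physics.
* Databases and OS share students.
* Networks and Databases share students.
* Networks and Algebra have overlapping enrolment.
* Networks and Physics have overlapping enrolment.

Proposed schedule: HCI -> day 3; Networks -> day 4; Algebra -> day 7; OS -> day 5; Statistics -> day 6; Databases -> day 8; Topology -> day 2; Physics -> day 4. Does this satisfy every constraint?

Databases and OS share students — holds.
Networks and Algebra have overlapping enrolment — holds.
Only 1 room is available per day — violated.
HCI and Topology have overlapping enrolment — holds.
Networks and OS share students — holds.
Prof. Wes teaches both Databases and Physics — holds.
Algebra and Databases share students — holds.
Networks and Databases share students — holds.
Prof. Kai teaches both Statistics and Algebra — holds.
HCI and Physics share students — holds.
Networks and Physics have overlapping enrolment — violated.
Prof. Pat teaches both OS and Physics — holds.

Invalid. Networks and Physics have overlapping enrolment.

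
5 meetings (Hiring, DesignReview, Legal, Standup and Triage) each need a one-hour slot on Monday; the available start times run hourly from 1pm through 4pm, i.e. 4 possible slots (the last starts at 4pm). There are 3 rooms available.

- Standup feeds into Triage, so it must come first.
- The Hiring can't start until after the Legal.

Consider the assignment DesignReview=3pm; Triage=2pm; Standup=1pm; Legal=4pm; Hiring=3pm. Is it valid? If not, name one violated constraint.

No. The Hiring can't start until after the Legal is not satisfied.

Standup feeds into Triage, so it must come first — holds.
There are 3 rooms available — holds.
The Hiring can't start until after the Legal — violated.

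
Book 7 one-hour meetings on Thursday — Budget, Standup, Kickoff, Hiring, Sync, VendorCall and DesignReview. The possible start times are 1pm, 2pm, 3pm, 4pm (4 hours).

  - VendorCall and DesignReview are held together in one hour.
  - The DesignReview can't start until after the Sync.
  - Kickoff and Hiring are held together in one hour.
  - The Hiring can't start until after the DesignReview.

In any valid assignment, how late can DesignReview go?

3pm

Precedence pushes DesignReview to at least 2pm; downstream work caps DesignReview at 3pm.
DesignReview at 3pm is achievable: Sync in 1pm; Hiring in 4pm; Budget in 1pm; Kickoff in 4pm; DesignReview in 3pm; VendorCall in 3pm; Standup in 1pm.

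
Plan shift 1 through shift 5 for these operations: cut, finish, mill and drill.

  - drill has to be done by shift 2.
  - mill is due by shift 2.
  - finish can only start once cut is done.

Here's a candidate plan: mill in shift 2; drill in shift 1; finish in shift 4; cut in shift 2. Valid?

mill is due by shift 2 — holds.
finish can only start once cut is done — holds.
drill has to be done by shift 2 — holds.

Valid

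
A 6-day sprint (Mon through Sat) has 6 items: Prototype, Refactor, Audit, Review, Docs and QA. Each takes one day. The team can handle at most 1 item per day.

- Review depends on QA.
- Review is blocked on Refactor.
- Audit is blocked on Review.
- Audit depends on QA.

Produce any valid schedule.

Refactor in Tue; Review in Wed; Audit in Thu; QA in Mon; Docs in Sat; Prototype in Fri

Checking: QA(Mon) before Audit(Thu); QA(Mon) before Review(Wed); Refactor(Tue) before Review(Wed); Review(Wed) before Audit(Thu); max 1 per day (cap 1).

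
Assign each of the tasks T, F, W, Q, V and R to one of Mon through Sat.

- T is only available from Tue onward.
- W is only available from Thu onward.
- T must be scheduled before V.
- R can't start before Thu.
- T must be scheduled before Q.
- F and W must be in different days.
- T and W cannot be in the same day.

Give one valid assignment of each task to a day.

R in Thu, T in Tue, W in Thu, F in Mon, Q in Wed, V in Wed

Checking: T(Tue) before V(Wed); T(Tue) before Q(Wed); T(Tue) != W(Thu); F(Mon) != W(Thu); T=Tue in [Tue,Sat]; W=Thu in [Thu,Sat]; R=Thu in [Thu,Sat].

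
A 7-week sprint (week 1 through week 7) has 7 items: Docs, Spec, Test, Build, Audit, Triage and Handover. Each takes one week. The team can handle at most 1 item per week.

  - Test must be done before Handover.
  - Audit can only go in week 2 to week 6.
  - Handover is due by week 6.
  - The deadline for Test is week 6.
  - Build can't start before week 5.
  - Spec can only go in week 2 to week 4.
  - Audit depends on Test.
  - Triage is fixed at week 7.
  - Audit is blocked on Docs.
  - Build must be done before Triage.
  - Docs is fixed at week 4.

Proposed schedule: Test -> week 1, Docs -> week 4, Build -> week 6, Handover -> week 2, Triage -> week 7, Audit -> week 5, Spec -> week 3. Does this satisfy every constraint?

Audit depends on Test — holds.
Build must be done before Triage — holds.
Build can't start before week 5 — holds.
The deadline for Test is week 6 — holds.
Docs is fixed at week 4 — holds.
Audit is blocked on Docs — holds.
Spec can only go in week 2 to week 4 — holds.
Audit can only go in week 2 to week 6 — holds.
Handover is due by week 6 — holds.
The team can handle at most 1 item per week — holds.
Triage is fixed at week 7 — holds.
Test must be done before Handover — holds.

Yes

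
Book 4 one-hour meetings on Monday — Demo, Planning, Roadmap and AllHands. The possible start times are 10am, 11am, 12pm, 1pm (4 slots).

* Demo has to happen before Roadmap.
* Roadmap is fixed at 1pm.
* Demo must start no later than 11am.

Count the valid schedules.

32

Splitting on Demo: it can be 10am (16), 11am (16). Listing each branch's schedules as (Planning, Roadmap, AllHands):
Demo=10am: (10am,1pm,10am) (10am,1pm,11am) (10am,1pm,12pm) (10am,1pm,1pm) (11am,1pm,10am) (11am,1pm,11am) (11am,1pm,12pm) (11am,1pm,1pm) (12pm,1pm,10am) (12pm,1pm,11am) (12pm,1pm,12pm) (12pm,1pm,1pm) (1pm,1pm,10am) (1pm,1pm,11am) (1pm,1pm,12pm) (1pm,1pm,1pm) — 16.
Demo=11am: (10am,1pm,10am) (10am,1pm,11am) (10am,1pm,12pm) (10am,1pm,1pm) (11am,1pm,10am) (11am,1pm,11am) (11am,1pm,12pm) (11am,1pm,1pm) (12pm,1pm,10am) (12pm,1pm,11am) (12pm,1pm,12pm) (12pm,1pm,1pm) (1pm,1pm,10am) (1pm,1pm,11am) (1pm,1pm,12pm) (1pm,1pm,1pm) — 16.
Summing: 16 + 16 = 32.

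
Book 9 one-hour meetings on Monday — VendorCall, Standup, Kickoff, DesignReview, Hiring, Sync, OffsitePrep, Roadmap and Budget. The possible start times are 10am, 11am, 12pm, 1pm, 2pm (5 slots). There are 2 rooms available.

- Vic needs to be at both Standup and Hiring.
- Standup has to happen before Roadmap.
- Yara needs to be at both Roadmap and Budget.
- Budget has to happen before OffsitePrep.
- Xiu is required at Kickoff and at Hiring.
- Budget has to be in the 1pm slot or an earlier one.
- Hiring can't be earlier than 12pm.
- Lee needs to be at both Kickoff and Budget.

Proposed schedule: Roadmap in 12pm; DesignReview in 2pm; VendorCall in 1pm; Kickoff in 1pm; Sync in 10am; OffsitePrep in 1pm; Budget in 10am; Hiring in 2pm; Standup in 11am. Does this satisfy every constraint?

Budget has to happen before OffsitePrep — holds.
Vic needs to be at both Standup and Hiring — holds.
Lee needs to be at both Kickoff and Budget — holds.
There are 2 rooms available — violated.
Xiu is required at Kickoff and at Hiring — holds.
Yara needs to be at both Roadmap and Budget — holds.
Standup has to happen before Roadmap — holds.
Hiring can't be earlier than 12pm — holds.
Budget has to be in the 1pm slot or an earlier one — holds.

No — it violates: There are 2 rooms available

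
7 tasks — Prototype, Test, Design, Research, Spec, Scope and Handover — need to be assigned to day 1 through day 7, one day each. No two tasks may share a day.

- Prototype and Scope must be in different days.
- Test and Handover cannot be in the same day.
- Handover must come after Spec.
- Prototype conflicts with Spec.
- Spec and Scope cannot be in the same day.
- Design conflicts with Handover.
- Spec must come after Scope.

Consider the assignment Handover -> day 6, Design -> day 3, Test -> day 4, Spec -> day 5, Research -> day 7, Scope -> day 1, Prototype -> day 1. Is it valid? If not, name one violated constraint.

No — it violates: Prototype and Scope must be in different days

Prototype and Scope must be in different days — violated.
Handover must come after Spec — holds.
Prototype conflicts with Spec — holds.
Design conflicts with Handover — holds.
No two tasks may share a day — violated.
Spec must come after Scope — holds.
Spec and Scope cannot be in the same day — holds.
Test and Handover cannot be in the same day — holds.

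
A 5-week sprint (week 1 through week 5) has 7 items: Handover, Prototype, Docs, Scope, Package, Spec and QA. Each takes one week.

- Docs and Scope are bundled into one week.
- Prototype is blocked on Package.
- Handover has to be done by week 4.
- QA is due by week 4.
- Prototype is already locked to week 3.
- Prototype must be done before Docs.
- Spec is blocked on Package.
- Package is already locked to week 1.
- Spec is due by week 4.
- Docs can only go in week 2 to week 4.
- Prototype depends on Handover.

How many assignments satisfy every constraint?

Splitting on Handover: it can be week 1 (12), week 2 (12). Listing each branch's schedules as (Prototype, Docs, Scope, Package, Spec, QA) by week number:
Handover=week 1: (3,4,4,1,2,1) (3,4,4,1,2,2) (3,4,4,1,2,3) (3,4,4,1,2,4) (3,4,4,1,3,1) (3,4,4,1,3,2) (3,4,4,1,3,3) (3,4,4,1,3,4) (3,4,4,1,4,1) (3,4,4,1,4,2) (3,4,4,1,4,3) (3,4,4,1,4,4) — 12.
Handover=week 2: (3,4,4,1,2,1) (3,4,4,1,2,2) (3,4,4,1,2,3) (3,4,4,1,2,4) (3,4,4,1,3,1) (3,4,4,1,3,2) (3,4,4,1,3,3) (3,4,4,1,3,4) (3,4,4,1,4,1) (3,4,4,1,4,2) (3,4,4,1,4,3) (3,4,4,1,4,4) — 12.
Summing: 12 + 12 = 24.

24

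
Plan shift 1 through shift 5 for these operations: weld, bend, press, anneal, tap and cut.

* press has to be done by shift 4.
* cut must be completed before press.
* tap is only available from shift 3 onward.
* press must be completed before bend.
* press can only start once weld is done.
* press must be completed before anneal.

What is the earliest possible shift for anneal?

Precedence pushes anneal to at least shift 3.
anneal at shift 3 is achievable: anneal -> shift 3, press -> shift 2, tap -> shift 3, cut -> shift 1, bend -> shift 3, weld -> shift 1.

shift 3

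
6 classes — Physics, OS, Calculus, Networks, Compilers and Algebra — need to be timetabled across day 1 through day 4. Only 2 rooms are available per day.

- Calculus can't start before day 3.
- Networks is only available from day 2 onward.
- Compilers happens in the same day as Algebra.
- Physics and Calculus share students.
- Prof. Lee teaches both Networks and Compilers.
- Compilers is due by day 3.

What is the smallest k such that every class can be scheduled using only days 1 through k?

3 days

With at most 2 per day and 6 classes, at least 3 days are needed.
Calculus can't be placed before day 3, so the schedule must run through at least day 3.
3 works (last occupied day: day 3): for example Calculus -> day 3; Physics -> day 2; OS -> day 3; Networks -> day 2; Algebra -> day 1; Compilers -> day 1.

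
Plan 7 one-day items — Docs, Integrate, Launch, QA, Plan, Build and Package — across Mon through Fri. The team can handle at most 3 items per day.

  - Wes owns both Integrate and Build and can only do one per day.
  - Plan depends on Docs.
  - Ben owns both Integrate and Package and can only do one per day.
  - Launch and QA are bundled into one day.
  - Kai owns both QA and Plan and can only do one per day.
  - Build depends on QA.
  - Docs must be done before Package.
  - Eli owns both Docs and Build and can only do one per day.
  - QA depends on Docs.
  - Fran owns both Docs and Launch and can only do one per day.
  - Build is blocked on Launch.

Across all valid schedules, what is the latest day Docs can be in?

Downstream work caps Docs at Wed.
Docs at Wed is achievable: Integrate in Mon, Launch in Thu, QA in Thu, Build in Fri, Plan in Fri, Package in Thu, Docs in Wed.

Wed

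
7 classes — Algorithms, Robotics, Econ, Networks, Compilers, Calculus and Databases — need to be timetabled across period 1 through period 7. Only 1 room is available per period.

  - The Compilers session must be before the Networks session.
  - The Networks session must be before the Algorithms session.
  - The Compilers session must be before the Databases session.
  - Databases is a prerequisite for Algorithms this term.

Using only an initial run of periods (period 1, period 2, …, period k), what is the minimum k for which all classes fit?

7 periods

The precedence chain requires at least 3 distinct periods.
With at most 1 per period and 7 classes, at least 7 periods are needed.
7 works (last occupied period: period 7): for example Econ -> period 6; Algorithms -> period 4; Compilers -> period 1; Networks -> period 2; Robotics -> period 5; Calculus -> period 7; Databases -> period 3.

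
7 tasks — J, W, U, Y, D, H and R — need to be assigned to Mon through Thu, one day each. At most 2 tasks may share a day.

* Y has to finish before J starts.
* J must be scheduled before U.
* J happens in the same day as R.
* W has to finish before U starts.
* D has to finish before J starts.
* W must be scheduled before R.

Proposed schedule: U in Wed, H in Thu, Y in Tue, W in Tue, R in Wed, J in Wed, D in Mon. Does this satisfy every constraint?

No — it violates: At most 2 tasks may share a day

W has to finish before U starts — holds.
J happens in the same day as R — holds.
W must be scheduled before R — holds.
Y has to finish before J starts — holds.
At most 2 tasks may share a day — violated.
J must be scheduled before U — violated.
D has to finish before J starts — holds.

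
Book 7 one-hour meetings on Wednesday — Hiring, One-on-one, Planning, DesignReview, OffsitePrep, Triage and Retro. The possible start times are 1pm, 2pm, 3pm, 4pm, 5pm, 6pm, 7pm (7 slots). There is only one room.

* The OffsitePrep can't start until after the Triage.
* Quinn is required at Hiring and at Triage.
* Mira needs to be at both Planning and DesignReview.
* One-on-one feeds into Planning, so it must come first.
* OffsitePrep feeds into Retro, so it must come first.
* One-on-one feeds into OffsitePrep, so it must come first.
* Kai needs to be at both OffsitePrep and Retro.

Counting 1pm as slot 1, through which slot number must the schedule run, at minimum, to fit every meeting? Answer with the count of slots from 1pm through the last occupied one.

7

The precedence chain requires at least 3 distinct slots.
With at most 1 per slot and 7 meetings, at least 7 slots are needed.
7 works (last occupied slot: 7pm): for example DesignReview in 7pm; Triage in 2pm; One-on-one in 1pm; Planning in 4pm; OffsitePrep in 3pm; Retro in 5pm; Hiring in 6pm.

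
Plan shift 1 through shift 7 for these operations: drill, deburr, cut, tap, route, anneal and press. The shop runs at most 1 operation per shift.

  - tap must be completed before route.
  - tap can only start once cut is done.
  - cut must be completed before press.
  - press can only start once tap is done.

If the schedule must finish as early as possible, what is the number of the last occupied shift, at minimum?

7

The precedence chain requires at least 3 distinct shifts.
With at most 1 per shift and 7 operations, at least 7 shifts are needed.
7 works (last occupied shift: shift 7): for example tap=shift 2, press=shift 3, drill=shift 5, cut=shift 1, route=shift 4, deburr=shift 6, anneal=shift 7.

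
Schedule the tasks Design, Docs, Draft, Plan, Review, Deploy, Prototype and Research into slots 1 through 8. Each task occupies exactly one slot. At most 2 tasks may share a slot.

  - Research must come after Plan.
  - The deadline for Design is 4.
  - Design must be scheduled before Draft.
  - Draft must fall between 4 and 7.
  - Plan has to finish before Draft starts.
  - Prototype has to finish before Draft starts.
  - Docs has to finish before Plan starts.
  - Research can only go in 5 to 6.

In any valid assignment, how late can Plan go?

5

Precedence pushes Plan to at least 2; downstream work caps Plan at 5.
Plan at 5 is achievable: Plan=5, Draft=6, Prototype=2, Deploy=3, Docs=1, Research=6, Review=2, Design=1.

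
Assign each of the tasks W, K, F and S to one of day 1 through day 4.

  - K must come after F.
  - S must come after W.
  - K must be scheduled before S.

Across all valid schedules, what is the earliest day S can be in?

day 3

Precedence pushes S to at least day 3.
S at day 3 is achievable: K=day 2, W=day 1, F=day 1, S=day 3.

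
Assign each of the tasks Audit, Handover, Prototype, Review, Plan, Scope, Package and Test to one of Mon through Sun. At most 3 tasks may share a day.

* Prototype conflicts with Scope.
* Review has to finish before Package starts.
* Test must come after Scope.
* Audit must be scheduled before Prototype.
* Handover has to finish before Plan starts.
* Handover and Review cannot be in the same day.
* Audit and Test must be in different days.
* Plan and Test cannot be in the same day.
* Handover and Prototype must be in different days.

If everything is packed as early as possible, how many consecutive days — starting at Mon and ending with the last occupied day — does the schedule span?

3 days

The precedence chain requires at least 2 distinct days.
With at most 3 per day and 8 tasks, at least 3 days are needed.
3 works (last occupied day: Wed): for example Plan=Tue, Test=Wed, Review=Tue, Audit=Mon, Handover=Mon, Scope=Mon, Package=Wed, Prototype=Tue.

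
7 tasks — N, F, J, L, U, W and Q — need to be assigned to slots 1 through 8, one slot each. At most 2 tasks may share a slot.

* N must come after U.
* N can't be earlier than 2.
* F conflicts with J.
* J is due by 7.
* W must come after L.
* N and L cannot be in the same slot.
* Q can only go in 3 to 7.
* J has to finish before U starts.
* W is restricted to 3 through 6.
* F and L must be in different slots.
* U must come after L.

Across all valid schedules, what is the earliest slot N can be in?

N is available from 2; precedence pushes N to at least 3.
N at 3 is achievable: W -> 3, N -> 3, Q -> 4, F -> 2, L -> 1, U -> 2, J -> 1.

3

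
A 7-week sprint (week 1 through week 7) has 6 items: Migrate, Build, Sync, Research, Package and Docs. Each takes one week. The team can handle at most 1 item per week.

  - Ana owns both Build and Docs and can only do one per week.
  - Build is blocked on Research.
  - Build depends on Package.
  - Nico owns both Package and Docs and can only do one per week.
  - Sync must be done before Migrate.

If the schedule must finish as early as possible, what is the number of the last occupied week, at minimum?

The precedence chain requires at least 2 distinct weeks.
With at most 1 per week and 6 tasks, at least 6 weeks are needed.
6 works (last occupied week: week 6): for example Research=week 1, Build=week 3, Docs=week 6, Sync=week 4, Migrate=week 5, Package=week 2.

week 6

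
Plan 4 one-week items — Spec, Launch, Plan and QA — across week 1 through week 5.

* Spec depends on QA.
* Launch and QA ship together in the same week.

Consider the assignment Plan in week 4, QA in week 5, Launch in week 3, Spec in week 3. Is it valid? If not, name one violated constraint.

Spec depends on QA — violated.
Launch and QA ship together in the same week — violated.

No — it violates: Spec depends on QA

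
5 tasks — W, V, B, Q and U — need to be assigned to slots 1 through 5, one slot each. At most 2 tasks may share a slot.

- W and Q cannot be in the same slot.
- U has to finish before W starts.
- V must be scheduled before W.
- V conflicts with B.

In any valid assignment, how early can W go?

2

Precedence pushes W to at least 2.
W at 2 is achievable: U -> 1, W -> 2, V -> 1, B -> 2, Q -> 3.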